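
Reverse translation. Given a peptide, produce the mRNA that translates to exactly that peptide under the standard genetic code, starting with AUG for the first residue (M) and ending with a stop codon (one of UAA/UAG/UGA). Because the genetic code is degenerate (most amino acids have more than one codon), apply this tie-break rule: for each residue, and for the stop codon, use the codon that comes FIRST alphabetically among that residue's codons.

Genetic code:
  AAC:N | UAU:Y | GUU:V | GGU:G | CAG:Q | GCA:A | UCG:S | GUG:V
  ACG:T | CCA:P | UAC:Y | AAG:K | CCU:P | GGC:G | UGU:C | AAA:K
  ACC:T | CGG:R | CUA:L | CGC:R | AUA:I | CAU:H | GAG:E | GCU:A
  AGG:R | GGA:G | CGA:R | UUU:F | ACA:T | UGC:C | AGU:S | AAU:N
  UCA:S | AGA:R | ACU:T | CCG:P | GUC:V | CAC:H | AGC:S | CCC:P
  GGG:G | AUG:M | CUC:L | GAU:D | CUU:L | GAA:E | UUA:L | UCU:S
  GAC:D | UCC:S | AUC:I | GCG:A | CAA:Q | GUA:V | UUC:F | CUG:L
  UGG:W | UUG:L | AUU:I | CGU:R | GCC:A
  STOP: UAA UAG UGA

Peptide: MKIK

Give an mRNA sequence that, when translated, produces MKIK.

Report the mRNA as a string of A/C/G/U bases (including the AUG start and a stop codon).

residue 1: M -> AUG (start codon)
residue 2: K codons sorted = AAA,AAG -> pick first = AAA
residue 3: I codons sorted = AUA,AUC,AUU -> pick first = AUA
residue 4: K codons sorted = AAA,AAG -> pick first = AAA
terminator: stop codons sorted = UAA,UAG,UGA -> pick first = UAA

Answer: mRNA: AUGAAAAUAAAAUAA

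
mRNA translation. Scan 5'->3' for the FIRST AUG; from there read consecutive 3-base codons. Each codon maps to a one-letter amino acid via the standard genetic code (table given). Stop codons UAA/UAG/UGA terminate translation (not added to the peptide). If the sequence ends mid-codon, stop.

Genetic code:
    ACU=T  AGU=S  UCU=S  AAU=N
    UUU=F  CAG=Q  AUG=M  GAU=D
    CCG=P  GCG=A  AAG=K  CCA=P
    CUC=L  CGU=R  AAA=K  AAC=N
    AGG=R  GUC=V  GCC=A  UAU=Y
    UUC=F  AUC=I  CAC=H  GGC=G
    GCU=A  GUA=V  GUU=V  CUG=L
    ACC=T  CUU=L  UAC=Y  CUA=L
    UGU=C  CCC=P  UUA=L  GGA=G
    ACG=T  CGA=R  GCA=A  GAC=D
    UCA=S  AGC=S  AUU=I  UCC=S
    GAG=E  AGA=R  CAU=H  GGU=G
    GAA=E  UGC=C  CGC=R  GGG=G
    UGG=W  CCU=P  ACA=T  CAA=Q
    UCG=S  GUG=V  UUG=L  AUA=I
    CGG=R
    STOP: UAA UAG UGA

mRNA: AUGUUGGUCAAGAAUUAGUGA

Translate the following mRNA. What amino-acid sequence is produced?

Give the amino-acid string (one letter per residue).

start AUG at pos 0
pos 0: AUG -> M; peptide=M
pos 3: UUG -> L; peptide=ML
pos 6: GUC -> V; peptide=MLV
pos 9: AAG -> K; peptide=MLVK
pos 12: AAU -> N; peptide=MLVKN
pos 15: UAG -> STOP

Answer: MLVKN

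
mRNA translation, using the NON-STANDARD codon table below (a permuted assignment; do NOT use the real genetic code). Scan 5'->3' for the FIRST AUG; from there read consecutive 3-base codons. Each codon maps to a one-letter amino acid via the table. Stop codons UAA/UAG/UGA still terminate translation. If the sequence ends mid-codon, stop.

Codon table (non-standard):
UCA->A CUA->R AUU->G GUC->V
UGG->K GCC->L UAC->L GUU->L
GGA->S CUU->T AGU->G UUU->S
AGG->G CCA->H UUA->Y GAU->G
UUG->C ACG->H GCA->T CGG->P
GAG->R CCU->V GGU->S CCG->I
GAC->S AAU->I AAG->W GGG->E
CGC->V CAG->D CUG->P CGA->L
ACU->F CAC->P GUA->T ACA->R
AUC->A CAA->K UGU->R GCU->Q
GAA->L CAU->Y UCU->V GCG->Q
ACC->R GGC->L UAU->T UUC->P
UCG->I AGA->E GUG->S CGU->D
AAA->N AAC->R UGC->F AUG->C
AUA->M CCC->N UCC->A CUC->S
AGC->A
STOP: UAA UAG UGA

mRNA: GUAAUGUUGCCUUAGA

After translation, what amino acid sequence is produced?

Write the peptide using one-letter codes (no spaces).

Answer: CCV

Derivation:
start AUG at pos 3
pos 3: AUG -> C; peptide=C
pos 6: UUG -> C; peptide=CC
pos 9: CCU -> V; peptide=CCV
pos 12: UAG -> STOP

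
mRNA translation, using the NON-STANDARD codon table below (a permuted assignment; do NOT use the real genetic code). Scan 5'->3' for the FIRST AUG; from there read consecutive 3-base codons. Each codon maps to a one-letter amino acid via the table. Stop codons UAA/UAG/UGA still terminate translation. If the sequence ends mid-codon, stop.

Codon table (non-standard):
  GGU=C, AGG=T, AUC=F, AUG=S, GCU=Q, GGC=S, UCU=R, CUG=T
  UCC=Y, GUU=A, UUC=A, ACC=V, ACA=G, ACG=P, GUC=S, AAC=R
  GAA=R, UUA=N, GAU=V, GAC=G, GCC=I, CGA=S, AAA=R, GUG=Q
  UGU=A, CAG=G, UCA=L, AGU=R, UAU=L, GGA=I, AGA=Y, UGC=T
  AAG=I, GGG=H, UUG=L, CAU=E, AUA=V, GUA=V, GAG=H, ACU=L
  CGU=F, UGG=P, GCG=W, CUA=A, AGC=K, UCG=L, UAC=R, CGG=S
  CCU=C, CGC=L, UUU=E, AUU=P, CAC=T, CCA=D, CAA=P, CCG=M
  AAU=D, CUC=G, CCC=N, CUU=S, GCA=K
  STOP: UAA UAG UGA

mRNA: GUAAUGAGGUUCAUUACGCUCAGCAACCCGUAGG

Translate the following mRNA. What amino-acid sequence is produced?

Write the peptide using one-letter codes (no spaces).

Answer: STAPPGKRM

Derivation:
start AUG at pos 3
pos 3: AUG -> S; peptide=S
pos 6: AGG -> T; peptide=ST
pos 9: UUC -> A; peptide=STA
pos 12: AUU -> P; peptide=STAP
pos 15: ACG -> P; peptide=STAPP
pos 18: CUC -> G; peptide=STAPPG
pos 21: AGC -> K; peptide=STAPPGK
pos 24: AAC -> R; peptide=STAPPGKR
pos 27: CCG -> M; peptide=STAPPGKRM
pos 30: UAG -> STOP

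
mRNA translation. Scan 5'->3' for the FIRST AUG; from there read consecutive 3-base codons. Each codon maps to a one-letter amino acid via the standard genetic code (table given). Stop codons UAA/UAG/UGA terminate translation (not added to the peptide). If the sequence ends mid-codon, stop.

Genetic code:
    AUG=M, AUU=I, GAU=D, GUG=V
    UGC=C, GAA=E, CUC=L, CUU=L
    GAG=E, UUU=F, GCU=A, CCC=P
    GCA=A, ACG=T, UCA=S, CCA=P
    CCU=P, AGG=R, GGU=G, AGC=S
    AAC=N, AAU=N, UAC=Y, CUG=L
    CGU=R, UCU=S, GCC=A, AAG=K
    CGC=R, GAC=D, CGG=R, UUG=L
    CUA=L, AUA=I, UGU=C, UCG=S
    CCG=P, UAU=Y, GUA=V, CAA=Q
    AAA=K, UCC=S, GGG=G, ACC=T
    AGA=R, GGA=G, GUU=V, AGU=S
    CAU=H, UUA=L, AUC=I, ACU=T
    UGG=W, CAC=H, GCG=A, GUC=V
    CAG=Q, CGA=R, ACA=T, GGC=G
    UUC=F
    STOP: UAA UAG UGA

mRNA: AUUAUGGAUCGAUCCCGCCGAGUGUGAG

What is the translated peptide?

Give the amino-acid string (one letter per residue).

Answer: MDRSRRV

Derivation:
start AUG at pos 3
pos 3: AUG -> M; peptide=M
pos 6: GAU -> D; peptide=MD
pos 9: CGA -> R; peptide=MDR
pos 12: UCC -> S; peptide=MDRS
pos 15: CGC -> R; peptide=MDRSR
pos 18: CGA -> R; peptide=MDRSRR
pos 21: GUG -> V; peptide=MDRSRRV
pos 24: UGA -> STOP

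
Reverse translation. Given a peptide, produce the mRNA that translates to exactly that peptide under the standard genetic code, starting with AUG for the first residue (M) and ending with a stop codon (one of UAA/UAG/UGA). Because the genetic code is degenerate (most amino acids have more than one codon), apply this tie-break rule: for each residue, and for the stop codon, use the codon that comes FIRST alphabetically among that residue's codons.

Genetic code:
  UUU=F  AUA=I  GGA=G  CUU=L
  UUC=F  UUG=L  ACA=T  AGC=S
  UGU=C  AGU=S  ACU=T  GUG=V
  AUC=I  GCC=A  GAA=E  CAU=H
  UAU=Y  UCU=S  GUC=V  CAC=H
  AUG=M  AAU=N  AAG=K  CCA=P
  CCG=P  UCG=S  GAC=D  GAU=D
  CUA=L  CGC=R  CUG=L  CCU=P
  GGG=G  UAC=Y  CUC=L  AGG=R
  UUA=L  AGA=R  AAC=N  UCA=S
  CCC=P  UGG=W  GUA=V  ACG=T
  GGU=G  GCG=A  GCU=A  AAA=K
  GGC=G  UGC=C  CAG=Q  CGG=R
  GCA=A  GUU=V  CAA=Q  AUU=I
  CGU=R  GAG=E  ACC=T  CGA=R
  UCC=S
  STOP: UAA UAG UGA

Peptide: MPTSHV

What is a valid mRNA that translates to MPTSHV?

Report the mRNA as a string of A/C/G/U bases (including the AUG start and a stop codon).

residue 1: M -> AUG (start codon)
residue 2: P codons sorted = CCA,CCC,CCG,CCU -> pick first = CCA
residue 3: T codons sorted = ACA,ACC,ACG,ACU -> pick first = ACA
residue 4: S codons sorted = AGC,AGU,UCA,UCC,UCG,UCU -> pick first = AGC
residue 5: H codons sorted = CAC,CAU -> pick first = CAC
residue 6: V codons sorted = GUA,GUC,GUG,GUU -> pick first = GUA
terminator: stop codons sorted = UAA,UAG,UGA -> pick first = UAA

Answer: mRNA: AUGCCAACAAGCCACGUAUAA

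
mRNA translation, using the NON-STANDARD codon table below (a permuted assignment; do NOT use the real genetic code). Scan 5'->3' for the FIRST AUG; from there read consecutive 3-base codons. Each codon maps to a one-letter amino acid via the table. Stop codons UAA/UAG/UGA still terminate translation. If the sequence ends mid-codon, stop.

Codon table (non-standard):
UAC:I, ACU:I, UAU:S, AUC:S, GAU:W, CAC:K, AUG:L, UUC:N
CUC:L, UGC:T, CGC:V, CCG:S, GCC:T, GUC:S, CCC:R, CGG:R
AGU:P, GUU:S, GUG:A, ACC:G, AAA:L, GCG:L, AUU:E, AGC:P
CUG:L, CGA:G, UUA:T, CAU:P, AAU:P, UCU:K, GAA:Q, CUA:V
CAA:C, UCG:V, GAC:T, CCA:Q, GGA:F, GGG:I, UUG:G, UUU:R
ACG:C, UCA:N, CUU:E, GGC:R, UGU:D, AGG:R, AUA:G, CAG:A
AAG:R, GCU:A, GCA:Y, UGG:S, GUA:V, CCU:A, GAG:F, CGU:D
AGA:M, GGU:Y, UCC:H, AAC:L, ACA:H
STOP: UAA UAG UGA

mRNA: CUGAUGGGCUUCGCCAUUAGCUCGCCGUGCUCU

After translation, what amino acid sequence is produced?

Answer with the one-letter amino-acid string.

start AUG at pos 3
pos 3: AUG -> L; peptide=L
pos 6: GGC -> R; peptide=LR
pos 9: UUC -> N; peptide=LRN
pos 12: GCC -> T; peptide=LRNT
pos 15: AUU -> E; peptide=LRNTE
pos 18: AGC -> P; peptide=LRNTEP
pos 21: UCG -> V; peptide=LRNTEPV
pos 24: CCG -> S; peptide=LRNTEPVS
pos 27: UGC -> T; peptide=LRNTEPVST
pos 30: UCU -> K; peptide=LRNTEPVSTK
pos 33: only 0 nt remain (<3), stop (end of mRNA)

Answer: LRNTEPVSTK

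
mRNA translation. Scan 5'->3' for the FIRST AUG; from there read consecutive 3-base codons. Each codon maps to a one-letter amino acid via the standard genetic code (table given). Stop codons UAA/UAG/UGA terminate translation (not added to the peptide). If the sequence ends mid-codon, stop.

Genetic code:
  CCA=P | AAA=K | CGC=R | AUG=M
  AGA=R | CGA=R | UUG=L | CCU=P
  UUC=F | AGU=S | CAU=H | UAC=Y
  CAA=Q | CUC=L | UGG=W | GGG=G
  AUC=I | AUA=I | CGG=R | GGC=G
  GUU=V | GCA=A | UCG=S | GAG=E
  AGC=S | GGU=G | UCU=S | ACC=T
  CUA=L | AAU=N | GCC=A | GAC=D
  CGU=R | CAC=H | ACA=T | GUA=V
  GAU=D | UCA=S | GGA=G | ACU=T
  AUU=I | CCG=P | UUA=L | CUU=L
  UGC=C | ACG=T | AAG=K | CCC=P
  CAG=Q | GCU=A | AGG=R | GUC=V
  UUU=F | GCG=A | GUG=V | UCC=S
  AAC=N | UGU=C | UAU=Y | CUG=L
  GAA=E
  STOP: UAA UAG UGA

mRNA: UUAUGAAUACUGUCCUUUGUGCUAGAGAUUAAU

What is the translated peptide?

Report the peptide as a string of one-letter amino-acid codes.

start AUG at pos 2
pos 2: AUG -> M; peptide=M
pos 5: AAU -> N; peptide=MN
pos 8: ACU -> T; peptide=MNT
pos 11: GUC -> V; peptide=MNTV
pos 14: CUU -> L; peptide=MNTVL
pos 17: UGU -> C; peptide=MNTVLC
pos 20: GCU -> A; peptide=MNTVLCA
pos 23: AGA -> R; peptide=MNTVLCAR
pos 26: GAU -> D; peptide=MNTVLCARD
pos 29: UAA -> STOP

Answer: MNTVLCARD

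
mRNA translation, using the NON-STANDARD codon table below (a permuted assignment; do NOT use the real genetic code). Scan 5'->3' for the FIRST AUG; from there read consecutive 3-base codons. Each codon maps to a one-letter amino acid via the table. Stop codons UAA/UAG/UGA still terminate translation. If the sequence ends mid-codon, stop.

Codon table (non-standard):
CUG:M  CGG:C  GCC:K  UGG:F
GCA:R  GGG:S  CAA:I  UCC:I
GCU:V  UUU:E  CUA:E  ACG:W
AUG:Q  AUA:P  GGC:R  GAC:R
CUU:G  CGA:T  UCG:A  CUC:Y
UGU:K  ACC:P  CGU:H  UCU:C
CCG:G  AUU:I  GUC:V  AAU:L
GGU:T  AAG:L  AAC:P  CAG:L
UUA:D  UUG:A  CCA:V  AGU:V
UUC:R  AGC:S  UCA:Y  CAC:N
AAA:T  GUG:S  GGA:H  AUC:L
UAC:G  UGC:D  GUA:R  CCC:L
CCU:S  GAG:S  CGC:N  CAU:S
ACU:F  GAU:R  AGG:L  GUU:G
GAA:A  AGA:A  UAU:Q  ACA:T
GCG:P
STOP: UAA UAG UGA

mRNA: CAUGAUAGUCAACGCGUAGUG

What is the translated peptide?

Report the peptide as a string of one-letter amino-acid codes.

start AUG at pos 1
pos 1: AUG -> Q; peptide=Q
pos 4: AUA -> P; peptide=QP
pos 7: GUC -> V; peptide=QPV
pos 10: AAC -> P; peptide=QPVP
pos 13: GCG -> P; peptide=QPVPP
pos 16: UAG -> STOP

Answer: QPVPP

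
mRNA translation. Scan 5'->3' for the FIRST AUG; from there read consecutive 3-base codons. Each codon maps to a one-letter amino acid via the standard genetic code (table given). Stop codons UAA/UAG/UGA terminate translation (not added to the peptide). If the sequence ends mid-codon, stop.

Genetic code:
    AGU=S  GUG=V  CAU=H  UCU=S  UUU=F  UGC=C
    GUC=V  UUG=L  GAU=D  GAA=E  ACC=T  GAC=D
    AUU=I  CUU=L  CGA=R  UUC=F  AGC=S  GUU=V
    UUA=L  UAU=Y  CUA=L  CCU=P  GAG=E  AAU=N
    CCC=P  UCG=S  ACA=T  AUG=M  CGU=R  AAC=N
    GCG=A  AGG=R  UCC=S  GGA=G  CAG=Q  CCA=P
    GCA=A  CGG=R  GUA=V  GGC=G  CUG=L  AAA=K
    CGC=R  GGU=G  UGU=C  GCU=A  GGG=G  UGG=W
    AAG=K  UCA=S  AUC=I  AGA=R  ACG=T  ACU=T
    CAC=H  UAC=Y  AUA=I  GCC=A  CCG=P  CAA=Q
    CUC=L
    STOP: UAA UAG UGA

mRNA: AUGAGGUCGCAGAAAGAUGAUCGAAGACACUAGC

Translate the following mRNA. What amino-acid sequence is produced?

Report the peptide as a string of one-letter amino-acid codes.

Answer: MRSQKDDRRH

Derivation:
start AUG at pos 0
pos 0: AUG -> M; peptide=M
pos 3: AGG -> R; peptide=MR
pos 6: UCG -> S; peptide=MRS
pos 9: CAG -> Q; peptide=MRSQ
pos 12: AAA -> K; peptide=MRSQK
pos 15: GAU -> D; peptide=MRSQKD
pos 18: GAU -> D; peptide=MRSQKDD
pos 21: CGA -> R; peptide=MRSQKDDR
pos 24: AGA -> R; peptide=MRSQKDDRR
pos 27: CAC -> H; peptide=MRSQKDDRRH
pos 30: UAG -> STOP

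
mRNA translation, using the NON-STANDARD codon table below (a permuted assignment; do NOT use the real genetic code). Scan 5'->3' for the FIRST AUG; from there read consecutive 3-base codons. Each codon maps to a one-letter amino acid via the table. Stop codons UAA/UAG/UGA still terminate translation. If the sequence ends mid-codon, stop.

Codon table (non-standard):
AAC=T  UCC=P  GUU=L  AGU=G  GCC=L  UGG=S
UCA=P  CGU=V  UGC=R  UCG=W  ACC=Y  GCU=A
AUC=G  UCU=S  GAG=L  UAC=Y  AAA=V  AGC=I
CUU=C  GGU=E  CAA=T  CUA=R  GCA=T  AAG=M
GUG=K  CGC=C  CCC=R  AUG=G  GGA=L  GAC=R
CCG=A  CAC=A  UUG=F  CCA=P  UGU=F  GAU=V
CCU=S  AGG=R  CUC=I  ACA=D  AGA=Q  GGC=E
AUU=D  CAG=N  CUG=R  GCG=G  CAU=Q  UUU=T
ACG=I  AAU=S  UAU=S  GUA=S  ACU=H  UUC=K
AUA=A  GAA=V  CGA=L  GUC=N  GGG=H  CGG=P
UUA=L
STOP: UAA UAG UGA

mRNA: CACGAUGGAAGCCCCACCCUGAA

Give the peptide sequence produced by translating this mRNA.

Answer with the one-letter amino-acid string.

Answer: GVLPR

Derivation:
start AUG at pos 4
pos 4: AUG -> G; peptide=G
pos 7: GAA -> V; peptide=GV
pos 10: GCC -> L; peptide=GVL
pos 13: CCA -> P; peptide=GVLP
pos 16: CCC -> R; peptide=GVLPR
pos 19: UGA -> STOP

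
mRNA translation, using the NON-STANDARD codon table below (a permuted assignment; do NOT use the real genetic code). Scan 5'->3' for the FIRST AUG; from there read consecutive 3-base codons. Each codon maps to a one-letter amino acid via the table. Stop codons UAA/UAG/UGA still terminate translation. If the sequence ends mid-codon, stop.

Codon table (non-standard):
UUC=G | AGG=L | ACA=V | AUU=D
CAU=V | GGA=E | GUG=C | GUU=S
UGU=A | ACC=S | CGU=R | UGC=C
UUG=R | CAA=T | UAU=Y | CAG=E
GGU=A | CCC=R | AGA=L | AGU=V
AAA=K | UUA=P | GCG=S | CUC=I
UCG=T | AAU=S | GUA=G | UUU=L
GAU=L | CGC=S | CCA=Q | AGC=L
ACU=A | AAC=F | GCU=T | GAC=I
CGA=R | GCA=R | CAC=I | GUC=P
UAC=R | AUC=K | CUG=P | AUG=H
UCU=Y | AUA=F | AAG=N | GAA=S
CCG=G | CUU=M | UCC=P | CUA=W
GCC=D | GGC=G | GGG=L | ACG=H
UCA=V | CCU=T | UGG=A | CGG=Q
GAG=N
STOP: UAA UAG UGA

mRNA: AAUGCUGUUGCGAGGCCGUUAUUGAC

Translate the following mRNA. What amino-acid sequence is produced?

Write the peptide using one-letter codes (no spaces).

start AUG at pos 1
pos 1: AUG -> H; peptide=H
pos 4: CUG -> P; peptide=HP
pos 7: UUG -> R; peptide=HPR
pos 10: CGA -> R; peptide=HPRR
pos 13: GGC -> G; peptide=HPRRG
pos 16: CGU -> R; peptide=HPRRGR
pos 19: UAU -> Y; peptide=HPRRGRY
pos 22: UGA -> STOP

Answer: HPRRGRY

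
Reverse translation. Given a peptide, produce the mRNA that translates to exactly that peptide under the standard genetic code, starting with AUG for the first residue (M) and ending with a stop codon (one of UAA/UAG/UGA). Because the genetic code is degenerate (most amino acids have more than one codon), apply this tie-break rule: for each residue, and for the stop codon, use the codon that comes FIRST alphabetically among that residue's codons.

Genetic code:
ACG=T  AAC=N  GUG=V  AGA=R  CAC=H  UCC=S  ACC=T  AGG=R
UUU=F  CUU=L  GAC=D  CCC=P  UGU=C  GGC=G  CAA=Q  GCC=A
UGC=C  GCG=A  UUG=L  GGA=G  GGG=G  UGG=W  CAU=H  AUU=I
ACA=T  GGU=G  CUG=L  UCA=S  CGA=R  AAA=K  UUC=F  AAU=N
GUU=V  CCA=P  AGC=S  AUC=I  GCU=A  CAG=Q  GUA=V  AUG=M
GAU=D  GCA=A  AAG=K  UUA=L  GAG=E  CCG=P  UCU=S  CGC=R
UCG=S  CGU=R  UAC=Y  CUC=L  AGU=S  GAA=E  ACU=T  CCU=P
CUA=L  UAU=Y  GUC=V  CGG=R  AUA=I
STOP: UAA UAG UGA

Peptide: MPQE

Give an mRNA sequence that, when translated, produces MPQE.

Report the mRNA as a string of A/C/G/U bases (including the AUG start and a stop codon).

Answer: mRNA: AUGCCACAAGAAUAA

Derivation:
residue 1: M -> AUG (start codon)
residue 2: P codons sorted = CCA,CCC,CCG,CCU -> pick first = CCA
residue 3: Q codons sorted = CAA,CAG -> pick first = CAA
residue 4: E codons sorted = GAA,GAG -> pick first = GAA
terminator: stop codons sorted = UAA,UAG,UGA -> pick first = UAA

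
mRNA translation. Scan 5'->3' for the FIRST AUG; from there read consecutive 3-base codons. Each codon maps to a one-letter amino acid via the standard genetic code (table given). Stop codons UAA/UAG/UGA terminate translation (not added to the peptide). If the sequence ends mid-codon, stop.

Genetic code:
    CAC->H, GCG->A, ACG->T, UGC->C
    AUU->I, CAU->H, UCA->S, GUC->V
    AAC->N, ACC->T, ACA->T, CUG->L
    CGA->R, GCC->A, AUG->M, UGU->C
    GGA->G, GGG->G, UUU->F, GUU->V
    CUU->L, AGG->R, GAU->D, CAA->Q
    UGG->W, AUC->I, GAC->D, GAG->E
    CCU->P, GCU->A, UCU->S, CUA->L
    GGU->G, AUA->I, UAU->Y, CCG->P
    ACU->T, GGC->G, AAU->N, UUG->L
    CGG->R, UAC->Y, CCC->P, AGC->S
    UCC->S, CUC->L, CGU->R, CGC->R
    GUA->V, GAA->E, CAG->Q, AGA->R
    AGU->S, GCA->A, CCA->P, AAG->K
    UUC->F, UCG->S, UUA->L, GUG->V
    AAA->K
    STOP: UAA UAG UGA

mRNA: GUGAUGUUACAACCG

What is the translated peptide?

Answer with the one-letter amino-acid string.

start AUG at pos 3
pos 3: AUG -> M; peptide=M
pos 6: UUA -> L; peptide=ML
pos 9: CAA -> Q; peptide=MLQ
pos 12: CCG -> P; peptide=MLQP
pos 15: only 0 nt remain (<3), stop (end of mRNA)

Answer: MLQP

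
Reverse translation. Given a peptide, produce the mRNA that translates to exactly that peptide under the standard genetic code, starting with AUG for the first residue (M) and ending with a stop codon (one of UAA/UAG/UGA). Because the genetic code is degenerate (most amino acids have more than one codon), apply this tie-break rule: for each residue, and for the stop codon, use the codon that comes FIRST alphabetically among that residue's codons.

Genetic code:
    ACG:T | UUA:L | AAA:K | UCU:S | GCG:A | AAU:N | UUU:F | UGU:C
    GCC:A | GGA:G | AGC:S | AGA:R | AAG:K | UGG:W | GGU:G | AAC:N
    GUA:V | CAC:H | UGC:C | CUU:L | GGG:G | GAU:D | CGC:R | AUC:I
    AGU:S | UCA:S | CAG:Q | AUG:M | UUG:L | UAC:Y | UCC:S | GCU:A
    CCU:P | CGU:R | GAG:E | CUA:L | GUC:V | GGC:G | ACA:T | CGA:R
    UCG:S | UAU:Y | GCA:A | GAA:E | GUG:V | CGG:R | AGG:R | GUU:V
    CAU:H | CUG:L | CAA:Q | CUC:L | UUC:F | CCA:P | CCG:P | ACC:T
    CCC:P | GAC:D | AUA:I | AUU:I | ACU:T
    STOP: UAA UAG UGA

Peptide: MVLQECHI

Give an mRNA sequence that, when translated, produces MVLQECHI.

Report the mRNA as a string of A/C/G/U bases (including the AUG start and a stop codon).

residue 1: M -> AUG (start codon)
residue 2: V codons sorted = GUA,GUC,GUG,GUU -> pick first = GUA
residue 3: L codons sorted = CUA,CUC,CUG,CUU,UUA,UUG -> pick first = CUA
residue 4: Q codons sorted = CAA,CAG -> pick first = CAA
residue 5: E codons sorted = GAA,GAG -> pick first = GAA
residue 6: C codons sorted = UGC,UGU -> pick first = UGC
residue 7: H codons sorted = CAC,CAU -> pick first = CAC
residue 8: I codons sorted = AUA,AUC,AUU -> pick first = AUA
terminator: stop codons sorted = UAA,UAG,UGA -> pick first = UAA

Answer: mRNA: AUGGUACUACAAGAAUGCCACAUAUAA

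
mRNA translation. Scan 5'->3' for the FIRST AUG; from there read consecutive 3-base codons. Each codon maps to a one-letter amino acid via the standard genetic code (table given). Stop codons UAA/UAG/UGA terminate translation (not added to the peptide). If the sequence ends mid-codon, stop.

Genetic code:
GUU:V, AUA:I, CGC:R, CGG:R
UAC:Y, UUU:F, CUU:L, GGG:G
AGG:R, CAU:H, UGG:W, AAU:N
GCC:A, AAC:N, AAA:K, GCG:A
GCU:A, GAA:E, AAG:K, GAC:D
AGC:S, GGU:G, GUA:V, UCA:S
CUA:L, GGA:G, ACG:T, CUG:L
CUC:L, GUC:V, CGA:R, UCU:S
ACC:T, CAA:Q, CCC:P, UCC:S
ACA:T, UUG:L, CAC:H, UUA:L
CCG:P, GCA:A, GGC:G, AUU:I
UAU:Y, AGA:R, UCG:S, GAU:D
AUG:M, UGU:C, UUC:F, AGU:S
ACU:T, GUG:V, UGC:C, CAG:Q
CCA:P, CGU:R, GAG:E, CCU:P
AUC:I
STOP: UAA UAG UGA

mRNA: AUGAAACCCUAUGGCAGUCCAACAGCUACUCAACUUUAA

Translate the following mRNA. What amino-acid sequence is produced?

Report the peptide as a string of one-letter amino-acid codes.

Answer: MKPYGSPTATQL

Derivation:
start AUG at pos 0
pos 0: AUG -> M; peptide=M
pos 3: AAA -> K; peptide=MK
pos 6: CCC -> P; peptide=MKP
pos 9: UAU -> Y; peptide=MKPY
pos 12: GGC -> G; peptide=MKPYG
pos 15: AGU -> S; peptide=MKPYGS
pos 18: CCA -> P; peptide=MKPYGSP
pos 21: ACA -> T; peptide=MKPYGSPT
pos 24: GCU -> A; peptide=MKPYGSPTA
pos 27: ACU -> T; peptide=MKPYGSPTAT
pos 30: CAA -> Q; peptide=MKPYGSPTATQ
pos 33: CUU -> L; peptide=MKPYGSPTATQL
pos 36: UAA -> STOP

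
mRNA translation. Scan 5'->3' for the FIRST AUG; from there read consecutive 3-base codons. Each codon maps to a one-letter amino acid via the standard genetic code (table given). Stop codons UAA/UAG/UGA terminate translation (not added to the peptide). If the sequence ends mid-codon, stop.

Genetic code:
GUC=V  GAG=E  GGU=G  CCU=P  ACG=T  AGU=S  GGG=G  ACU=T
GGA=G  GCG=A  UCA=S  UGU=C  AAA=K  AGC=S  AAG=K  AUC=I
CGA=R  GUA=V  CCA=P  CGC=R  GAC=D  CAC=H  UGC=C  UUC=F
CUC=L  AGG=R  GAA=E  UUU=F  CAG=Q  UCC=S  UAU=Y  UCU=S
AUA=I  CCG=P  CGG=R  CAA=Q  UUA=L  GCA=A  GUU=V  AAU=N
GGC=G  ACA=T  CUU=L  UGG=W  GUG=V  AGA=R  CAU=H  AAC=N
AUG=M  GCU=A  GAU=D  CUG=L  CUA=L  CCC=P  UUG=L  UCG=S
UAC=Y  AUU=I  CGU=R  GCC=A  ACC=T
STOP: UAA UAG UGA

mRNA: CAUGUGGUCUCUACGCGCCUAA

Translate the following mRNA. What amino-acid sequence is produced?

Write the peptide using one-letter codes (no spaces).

Answer: MWSLRA

Derivation:
start AUG at pos 1
pos 1: AUG -> M; peptide=M
pos 4: UGG -> W; peptide=MW
pos 7: UCU -> S; peptide=MWS
pos 10: CUA -> L; peptide=MWSL
pos 13: CGC -> R; peptide=MWSLR
pos 16: GCC -> A; peptide=MWSLRA
pos 19: UAA -> STOP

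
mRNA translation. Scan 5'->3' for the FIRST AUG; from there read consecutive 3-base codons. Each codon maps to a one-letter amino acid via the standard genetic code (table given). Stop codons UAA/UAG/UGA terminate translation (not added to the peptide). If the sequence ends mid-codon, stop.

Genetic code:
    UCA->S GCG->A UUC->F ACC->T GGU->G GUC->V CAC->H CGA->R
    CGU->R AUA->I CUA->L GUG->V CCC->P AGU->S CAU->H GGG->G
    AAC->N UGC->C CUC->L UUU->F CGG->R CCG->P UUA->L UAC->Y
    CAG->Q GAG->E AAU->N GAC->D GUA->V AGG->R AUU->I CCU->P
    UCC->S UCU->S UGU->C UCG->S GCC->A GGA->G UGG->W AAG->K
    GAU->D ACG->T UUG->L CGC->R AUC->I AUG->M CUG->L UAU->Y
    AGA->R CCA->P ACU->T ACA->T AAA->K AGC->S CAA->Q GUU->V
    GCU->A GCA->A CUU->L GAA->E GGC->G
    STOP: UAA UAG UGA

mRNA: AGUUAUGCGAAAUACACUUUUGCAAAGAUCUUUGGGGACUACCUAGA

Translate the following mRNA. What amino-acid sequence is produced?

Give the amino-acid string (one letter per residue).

start AUG at pos 4
pos 4: AUG -> M; peptide=M
pos 7: CGA -> R; peptide=MR
pos 10: AAU -> N; peptide=MRN
pos 13: ACA -> T; peptide=MRNT
pos 16: CUU -> L; peptide=MRNTL
pos 19: UUG -> L; peptide=MRNTLL
pos 22: CAA -> Q; peptide=MRNTLLQ
pos 25: AGA -> R; peptide=MRNTLLQR
pos 28: UCU -> S; peptide=MRNTLLQRS
pos 31: UUG -> L; peptide=MRNTLLQRSL
pos 34: GGG -> G; peptide=MRNTLLQRSLG
pos 37: ACU -> T; peptide=MRNTLLQRSLGT
pos 40: ACC -> T; peptide=MRNTLLQRSLGTT
pos 43: UAG -> STOP

Answer: MRNTLLQRSLGTT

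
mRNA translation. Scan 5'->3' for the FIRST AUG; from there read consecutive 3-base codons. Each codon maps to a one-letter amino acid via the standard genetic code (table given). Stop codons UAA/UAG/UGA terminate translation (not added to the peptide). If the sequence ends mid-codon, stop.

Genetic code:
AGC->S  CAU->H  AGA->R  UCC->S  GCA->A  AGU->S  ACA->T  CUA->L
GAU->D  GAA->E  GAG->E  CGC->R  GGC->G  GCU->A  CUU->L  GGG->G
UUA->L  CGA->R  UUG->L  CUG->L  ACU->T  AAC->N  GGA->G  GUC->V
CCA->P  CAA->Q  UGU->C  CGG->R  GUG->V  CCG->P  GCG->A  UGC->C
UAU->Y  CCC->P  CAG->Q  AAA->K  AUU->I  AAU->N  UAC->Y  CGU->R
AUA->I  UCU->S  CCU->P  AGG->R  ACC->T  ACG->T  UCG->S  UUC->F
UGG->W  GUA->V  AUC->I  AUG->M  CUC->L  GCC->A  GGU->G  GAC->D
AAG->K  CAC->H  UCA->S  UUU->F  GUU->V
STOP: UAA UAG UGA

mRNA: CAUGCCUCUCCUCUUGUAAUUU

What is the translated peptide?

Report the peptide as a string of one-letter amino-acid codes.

Answer: MPLLL

Derivation:
start AUG at pos 1
pos 1: AUG -> M; peptide=M
pos 4: CCU -> P; peptide=MP
pos 7: CUC -> L; peptide=MPL
pos 10: CUC -> L; peptide=MPLL
pos 13: UUG -> L; peptide=MPLLL
pos 16: UAA -> STOP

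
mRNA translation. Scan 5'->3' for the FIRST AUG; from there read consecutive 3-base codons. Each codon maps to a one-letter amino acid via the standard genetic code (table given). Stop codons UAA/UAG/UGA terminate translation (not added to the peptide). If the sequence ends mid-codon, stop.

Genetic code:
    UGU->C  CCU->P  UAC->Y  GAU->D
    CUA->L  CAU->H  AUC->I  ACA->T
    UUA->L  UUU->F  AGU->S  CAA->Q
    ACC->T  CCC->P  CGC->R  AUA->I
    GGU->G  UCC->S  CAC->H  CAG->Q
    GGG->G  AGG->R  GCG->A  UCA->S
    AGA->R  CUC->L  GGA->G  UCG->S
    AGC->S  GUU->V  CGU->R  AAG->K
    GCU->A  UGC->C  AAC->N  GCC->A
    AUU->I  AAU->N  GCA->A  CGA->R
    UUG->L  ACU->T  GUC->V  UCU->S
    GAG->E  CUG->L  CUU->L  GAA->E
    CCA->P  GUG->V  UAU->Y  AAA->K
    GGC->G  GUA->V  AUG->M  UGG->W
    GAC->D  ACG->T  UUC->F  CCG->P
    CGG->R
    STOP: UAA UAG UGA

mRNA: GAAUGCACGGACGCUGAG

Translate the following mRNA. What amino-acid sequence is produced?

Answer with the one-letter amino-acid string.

start AUG at pos 2
pos 2: AUG -> M; peptide=M
pos 5: CAC -> H; peptide=MH
pos 8: GGA -> G; peptide=MHG
pos 11: CGC -> R; peptide=MHGR
pos 14: UGA -> STOP

Answer: MHGR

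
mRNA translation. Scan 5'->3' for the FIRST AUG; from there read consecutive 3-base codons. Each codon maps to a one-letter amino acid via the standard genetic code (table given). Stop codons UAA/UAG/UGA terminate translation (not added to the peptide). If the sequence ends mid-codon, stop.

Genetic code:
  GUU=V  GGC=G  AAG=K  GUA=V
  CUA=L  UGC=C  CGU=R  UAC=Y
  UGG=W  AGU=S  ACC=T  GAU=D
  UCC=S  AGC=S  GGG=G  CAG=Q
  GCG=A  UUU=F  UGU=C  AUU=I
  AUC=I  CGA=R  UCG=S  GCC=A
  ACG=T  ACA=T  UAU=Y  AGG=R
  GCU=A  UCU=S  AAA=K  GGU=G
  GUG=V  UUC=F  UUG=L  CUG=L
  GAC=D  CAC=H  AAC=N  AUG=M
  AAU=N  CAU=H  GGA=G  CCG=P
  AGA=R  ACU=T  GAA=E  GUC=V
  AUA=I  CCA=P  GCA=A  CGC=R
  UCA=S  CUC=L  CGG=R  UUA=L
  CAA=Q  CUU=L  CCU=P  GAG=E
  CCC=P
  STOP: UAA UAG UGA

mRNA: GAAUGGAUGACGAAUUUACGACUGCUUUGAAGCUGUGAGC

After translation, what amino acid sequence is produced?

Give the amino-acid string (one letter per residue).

start AUG at pos 2
pos 2: AUG -> M; peptide=M
pos 5: GAU -> D; peptide=MD
pos 8: GAC -> D; peptide=MDD
pos 11: GAA -> E; peptide=MDDE
pos 14: UUU -> F; peptide=MDDEF
pos 17: ACG -> T; peptide=MDDEFT
pos 20: ACU -> T; peptide=MDDEFTT
pos 23: GCU -> A; peptide=MDDEFTTA
pos 26: UUG -> L; peptide=MDDEFTTAL
pos 29: AAG -> K; peptide=MDDEFTTALK
pos 32: CUG -> L; peptide=MDDEFTTALKL
pos 35: UGA -> STOP

Answer: MDDEFTTALKL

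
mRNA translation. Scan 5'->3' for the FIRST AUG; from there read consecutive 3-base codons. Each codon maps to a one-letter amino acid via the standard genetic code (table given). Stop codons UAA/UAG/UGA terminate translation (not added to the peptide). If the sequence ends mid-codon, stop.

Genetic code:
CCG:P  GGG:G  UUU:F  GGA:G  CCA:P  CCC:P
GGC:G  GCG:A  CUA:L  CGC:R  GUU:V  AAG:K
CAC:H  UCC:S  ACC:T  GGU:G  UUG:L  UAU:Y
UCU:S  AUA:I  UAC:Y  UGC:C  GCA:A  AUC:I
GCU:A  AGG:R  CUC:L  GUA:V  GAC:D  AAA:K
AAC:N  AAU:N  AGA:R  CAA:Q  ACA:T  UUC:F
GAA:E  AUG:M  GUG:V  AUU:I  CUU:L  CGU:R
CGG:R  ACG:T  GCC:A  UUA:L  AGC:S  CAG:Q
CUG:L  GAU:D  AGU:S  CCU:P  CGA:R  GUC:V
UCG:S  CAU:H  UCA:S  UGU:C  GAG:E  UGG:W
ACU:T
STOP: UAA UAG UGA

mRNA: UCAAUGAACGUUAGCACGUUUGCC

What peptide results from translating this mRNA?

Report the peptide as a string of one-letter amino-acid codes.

Answer: MNVSTFA

Derivation:
start AUG at pos 3
pos 3: AUG -> M; peptide=M
pos 6: AAC -> N; peptide=MN
pos 9: GUU -> V; peptide=MNV
pos 12: AGC -> S; peptide=MNVS
pos 15: ACG -> T; peptide=MNVST
pos 18: UUU -> F; peptide=MNVSTF
pos 21: GCC -> A; peptide=MNVSTFA
pos 24: only 0 nt remain (<3), stop (end of mRNA)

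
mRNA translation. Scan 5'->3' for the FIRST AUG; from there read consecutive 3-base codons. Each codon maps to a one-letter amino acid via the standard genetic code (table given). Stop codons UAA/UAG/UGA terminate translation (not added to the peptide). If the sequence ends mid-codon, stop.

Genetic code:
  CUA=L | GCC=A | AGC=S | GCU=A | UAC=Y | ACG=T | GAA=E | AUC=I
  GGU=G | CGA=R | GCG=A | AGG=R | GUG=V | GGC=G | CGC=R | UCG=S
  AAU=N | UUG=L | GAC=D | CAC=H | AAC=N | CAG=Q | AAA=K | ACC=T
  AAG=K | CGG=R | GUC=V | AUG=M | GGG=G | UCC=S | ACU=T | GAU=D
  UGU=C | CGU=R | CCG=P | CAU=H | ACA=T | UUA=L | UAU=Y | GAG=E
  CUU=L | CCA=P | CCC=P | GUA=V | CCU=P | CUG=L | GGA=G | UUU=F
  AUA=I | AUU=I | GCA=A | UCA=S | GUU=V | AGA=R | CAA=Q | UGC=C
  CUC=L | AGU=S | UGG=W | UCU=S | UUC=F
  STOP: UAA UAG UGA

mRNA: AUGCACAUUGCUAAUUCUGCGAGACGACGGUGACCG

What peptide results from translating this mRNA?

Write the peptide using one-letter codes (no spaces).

start AUG at pos 0
pos 0: AUG -> M; peptide=M
pos 3: CAC -> H; peptide=MH
pos 6: AUU -> I; peptide=MHI
pos 9: GCU -> A; peptide=MHIA
pos 12: AAU -> N; peptide=MHIAN
pos 15: UCU -> S; peptide=MHIANS
pos 18: GCG -> A; peptide=MHIANSA
pos 21: AGA -> R; peptide=MHIANSAR
pos 24: CGA -> R; peptide=MHIANSARR
pos 27: CGG -> R; peptide=MHIANSARRR
pos 30: UGA -> STOP

Answer: MHIANSARRR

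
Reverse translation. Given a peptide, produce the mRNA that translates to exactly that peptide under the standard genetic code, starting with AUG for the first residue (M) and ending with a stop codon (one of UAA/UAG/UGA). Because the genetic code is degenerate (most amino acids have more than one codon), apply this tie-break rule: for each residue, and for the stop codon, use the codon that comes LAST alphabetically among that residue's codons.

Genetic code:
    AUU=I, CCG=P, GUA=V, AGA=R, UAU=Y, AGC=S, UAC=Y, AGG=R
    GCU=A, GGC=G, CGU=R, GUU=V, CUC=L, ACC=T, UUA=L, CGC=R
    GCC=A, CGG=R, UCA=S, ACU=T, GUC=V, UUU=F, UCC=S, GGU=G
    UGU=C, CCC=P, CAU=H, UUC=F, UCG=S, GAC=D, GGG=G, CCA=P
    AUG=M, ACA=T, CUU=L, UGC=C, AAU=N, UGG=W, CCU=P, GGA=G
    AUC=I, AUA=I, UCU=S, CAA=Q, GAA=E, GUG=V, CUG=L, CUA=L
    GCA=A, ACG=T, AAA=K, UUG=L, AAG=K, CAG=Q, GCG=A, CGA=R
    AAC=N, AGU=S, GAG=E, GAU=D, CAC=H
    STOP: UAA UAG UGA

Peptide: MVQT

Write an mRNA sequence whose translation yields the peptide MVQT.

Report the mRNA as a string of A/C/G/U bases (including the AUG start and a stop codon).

Answer: mRNA: AUGGUUCAGACUUGA

Derivation:
residue 1: M -> AUG (start codon)
residue 2: V codons sorted = GUA,GUC,GUG,GUU -> pick last = GUU
residue 3: Q codons sorted = CAA,CAG -> pick last = CAG
residue 4: T codons sorted = ACA,ACC,ACG,ACU -> pick last = ACU
terminator: stop codons sorted = UAA,UAG,UGA -> pick last = UGA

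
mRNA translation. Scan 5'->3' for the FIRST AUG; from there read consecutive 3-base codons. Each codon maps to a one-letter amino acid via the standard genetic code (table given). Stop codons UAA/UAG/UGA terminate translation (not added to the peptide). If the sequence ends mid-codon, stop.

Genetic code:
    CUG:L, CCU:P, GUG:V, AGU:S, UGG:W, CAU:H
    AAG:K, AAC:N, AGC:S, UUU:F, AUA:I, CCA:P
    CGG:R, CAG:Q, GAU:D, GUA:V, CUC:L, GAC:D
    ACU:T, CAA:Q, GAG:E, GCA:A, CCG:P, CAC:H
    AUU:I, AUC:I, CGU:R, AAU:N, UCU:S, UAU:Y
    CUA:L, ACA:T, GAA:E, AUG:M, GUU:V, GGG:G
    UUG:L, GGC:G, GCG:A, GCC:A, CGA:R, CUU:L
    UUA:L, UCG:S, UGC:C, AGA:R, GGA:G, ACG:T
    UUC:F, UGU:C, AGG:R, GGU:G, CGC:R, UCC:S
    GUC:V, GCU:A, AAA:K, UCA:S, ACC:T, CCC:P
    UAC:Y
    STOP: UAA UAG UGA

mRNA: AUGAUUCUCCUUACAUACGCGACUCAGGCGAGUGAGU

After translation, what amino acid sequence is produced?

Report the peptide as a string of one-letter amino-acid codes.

start AUG at pos 0
pos 0: AUG -> M; peptide=M
pos 3: AUU -> I; peptide=MI
pos 6: CUC -> L; peptide=MIL
pos 9: CUU -> L; peptide=MILL
pos 12: ACA -> T; peptide=MILLT
pos 15: UAC -> Y; peptide=MILLTY
pos 18: GCG -> A; peptide=MILLTYA
pos 21: ACU -> T; peptide=MILLTYAT
pos 24: CAG -> Q; peptide=MILLTYATQ
pos 27: GCG -> A; peptide=MILLTYATQA
pos 30: AGU -> S; peptide=MILLTYATQAS
pos 33: GAG -> E; peptide=MILLTYATQASE
pos 36: only 1 nt remain (<3), stop (end of mRNA)

Answer: MILLTYATQASE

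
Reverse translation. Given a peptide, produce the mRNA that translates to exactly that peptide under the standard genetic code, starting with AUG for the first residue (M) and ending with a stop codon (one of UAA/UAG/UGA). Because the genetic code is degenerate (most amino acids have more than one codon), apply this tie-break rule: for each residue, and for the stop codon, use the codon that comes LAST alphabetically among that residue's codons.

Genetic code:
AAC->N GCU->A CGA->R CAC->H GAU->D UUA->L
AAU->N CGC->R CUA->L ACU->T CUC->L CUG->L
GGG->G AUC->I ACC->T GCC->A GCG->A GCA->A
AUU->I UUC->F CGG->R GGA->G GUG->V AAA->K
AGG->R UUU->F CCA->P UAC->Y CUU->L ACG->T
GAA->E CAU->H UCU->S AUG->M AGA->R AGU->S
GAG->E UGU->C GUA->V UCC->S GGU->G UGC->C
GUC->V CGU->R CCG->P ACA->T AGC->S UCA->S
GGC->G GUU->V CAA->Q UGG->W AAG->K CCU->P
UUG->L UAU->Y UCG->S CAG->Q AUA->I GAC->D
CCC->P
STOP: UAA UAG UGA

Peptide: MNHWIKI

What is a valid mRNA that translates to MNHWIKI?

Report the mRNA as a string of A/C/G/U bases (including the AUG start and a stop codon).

residue 1: M -> AUG (start codon)
residue 2: N codons sorted = AAC,AAU -> pick last = AAU
residue 3: H codons sorted = CAC,CAU -> pick last = CAU
residue 4: W -> UGG (only codon)
residue 5: I codons sorted = AUA,AUC,AUU -> pick last = AUU
residue 6: K codons sorted = AAA,AAG -> pick last = AAG
residue 7: I codons sorted = AUA,AUC,AUU -> pick last = AUU
terminator: stop codons sorted = UAA,UAG,UGA -> pick last = UGA

Answer: mRNA: AUGAAUCAUUGGAUUAAGAUUUGA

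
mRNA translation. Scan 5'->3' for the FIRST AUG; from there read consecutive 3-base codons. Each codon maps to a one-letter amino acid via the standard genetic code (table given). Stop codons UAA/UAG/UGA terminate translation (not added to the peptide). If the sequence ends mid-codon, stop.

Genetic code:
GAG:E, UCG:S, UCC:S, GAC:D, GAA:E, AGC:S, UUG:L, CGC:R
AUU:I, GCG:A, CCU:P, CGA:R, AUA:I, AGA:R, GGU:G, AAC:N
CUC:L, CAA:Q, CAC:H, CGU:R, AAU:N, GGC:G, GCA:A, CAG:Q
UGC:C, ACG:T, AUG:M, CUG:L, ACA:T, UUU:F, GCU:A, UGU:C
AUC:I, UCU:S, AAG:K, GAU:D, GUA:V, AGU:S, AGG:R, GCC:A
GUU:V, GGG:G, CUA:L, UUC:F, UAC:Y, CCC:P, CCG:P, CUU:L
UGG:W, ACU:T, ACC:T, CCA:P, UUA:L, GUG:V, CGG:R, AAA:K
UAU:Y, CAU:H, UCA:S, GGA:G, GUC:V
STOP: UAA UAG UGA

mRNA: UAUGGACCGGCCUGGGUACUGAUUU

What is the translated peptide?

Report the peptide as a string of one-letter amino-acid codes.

start AUG at pos 1
pos 1: AUG -> M; peptide=M
pos 4: GAC -> D; peptide=MD
pos 7: CGG -> R; peptide=MDR
pos 10: CCU -> P; peptide=MDRP
pos 13: GGG -> G; peptide=MDRPG
pos 16: UAC -> Y; peptide=MDRPGY
pos 19: UGA -> STOP

Answer: MDRPGY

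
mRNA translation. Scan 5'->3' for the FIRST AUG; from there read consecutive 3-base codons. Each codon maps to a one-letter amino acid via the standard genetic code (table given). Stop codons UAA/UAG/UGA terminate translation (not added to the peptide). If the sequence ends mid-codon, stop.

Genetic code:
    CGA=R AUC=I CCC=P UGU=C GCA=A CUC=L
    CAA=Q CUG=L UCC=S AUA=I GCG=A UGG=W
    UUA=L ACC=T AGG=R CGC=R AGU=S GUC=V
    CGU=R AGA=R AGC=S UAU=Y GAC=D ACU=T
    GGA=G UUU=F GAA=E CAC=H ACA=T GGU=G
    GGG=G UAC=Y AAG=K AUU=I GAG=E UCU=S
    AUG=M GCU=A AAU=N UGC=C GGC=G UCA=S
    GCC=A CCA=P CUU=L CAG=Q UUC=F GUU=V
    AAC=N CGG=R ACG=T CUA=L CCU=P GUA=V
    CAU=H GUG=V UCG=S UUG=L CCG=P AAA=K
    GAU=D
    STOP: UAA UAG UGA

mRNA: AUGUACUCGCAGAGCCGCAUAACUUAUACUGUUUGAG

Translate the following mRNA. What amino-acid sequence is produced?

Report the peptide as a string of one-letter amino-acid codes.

start AUG at pos 0
pos 0: AUG -> M; peptide=M
pos 3: UAC -> Y; peptide=MY
pos 6: UCG -> S; peptide=MYS
pos 9: CAG -> Q; peptide=MYSQ
pos 12: AGC -> S; peptide=MYSQS
pos 15: CGC -> R; peptide=MYSQSR
pos 18: AUA -> I; peptide=MYSQSRI
pos 21: ACU -> T; peptide=MYSQSRIT
pos 24: UAU -> Y; peptide=MYSQSRITY
pos 27: ACU -> T; peptide=MYSQSRITYT
pos 30: GUU -> V; peptide=MYSQSRITYTV
pos 33: UGA -> STOP

Answer: MYSQSRITYTV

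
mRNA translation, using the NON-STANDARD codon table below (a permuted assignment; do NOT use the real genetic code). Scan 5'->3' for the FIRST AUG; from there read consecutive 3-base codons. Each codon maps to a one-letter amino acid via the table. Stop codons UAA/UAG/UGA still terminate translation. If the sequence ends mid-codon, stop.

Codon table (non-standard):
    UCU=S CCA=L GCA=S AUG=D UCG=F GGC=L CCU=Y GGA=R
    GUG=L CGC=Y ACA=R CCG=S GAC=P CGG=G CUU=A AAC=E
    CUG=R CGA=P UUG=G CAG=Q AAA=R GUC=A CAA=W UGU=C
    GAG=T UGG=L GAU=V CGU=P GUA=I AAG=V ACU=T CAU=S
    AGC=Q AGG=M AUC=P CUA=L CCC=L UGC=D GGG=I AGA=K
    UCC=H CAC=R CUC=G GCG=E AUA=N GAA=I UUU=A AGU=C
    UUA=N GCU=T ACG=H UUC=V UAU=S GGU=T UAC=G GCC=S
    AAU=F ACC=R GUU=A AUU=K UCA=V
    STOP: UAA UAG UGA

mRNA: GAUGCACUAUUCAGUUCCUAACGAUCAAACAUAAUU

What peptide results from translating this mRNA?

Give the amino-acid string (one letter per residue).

Answer: DRSVAYEVWR

Derivation:
start AUG at pos 1
pos 1: AUG -> D; peptide=D
pos 4: CAC -> R; peptide=DR
pos 7: UAU -> S; peptide=DRS
pos 10: UCA -> V; peptide=DRSV
pos 13: GUU -> A; peptide=DRSVA
pos 16: CCU -> Y; peptide=DRSVAY
pos 19: AAC -> E; peptide=DRSVAYE
pos 22: GAU -> V; peptide=DRSVAYEV
pos 25: CAA -> W; peptide=DRSVAYEVW
pos 28: ACA -> R; peptide=DRSVAYEVWR
pos 31: UAA -> STOP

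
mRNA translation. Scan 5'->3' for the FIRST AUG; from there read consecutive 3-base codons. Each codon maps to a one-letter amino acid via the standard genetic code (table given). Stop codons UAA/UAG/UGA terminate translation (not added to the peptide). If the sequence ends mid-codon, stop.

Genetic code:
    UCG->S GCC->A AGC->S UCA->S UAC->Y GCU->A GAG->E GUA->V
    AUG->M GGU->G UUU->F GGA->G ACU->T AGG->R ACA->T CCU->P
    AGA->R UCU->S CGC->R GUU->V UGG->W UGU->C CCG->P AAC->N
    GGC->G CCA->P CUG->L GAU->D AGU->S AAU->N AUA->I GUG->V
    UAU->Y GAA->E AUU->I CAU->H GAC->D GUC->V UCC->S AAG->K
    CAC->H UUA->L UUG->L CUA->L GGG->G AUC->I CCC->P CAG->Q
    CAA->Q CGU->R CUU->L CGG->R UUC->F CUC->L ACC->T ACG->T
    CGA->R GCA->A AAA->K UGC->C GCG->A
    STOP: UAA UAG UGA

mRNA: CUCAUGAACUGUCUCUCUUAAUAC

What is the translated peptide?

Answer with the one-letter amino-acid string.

Answer: MNCLS

Derivation:
start AUG at pos 3
pos 3: AUG -> M; peptide=M
pos 6: AAC -> N; peptide=MN
pos 9: UGU -> C; peptide=MNC
pos 12: CUC -> L; peptide=MNCL
pos 15: UCU -> S; peptide=MNCLS
pos 18: UAA -> STOP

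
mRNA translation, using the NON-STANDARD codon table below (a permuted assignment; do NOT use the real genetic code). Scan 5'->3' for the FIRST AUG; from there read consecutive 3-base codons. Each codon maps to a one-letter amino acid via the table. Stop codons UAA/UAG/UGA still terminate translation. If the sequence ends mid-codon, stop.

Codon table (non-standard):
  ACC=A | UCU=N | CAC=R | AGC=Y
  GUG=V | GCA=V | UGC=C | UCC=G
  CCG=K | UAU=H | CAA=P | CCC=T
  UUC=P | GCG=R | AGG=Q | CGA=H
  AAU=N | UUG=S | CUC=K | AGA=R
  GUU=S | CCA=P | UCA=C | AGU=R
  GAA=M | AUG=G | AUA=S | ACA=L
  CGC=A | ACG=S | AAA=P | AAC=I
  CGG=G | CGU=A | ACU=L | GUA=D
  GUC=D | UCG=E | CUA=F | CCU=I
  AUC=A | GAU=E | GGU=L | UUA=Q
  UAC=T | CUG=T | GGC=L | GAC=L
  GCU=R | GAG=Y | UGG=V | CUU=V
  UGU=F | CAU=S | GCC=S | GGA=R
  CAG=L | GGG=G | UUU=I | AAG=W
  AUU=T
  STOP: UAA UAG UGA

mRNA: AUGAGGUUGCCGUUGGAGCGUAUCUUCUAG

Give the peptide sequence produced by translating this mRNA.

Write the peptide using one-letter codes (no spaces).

start AUG at pos 0
pos 0: AUG -> G; peptide=G
pos 3: AGG -> Q; peptide=GQ
pos 6: UUG -> S; peptide=GQS
pos 9: CCG -> K; peptide=GQSK
pos 12: UUG -> S; peptide=GQSKS
pos 15: GAG -> Y; peptide=GQSKSY
pos 18: CGU -> A; peptide=GQSKSYA
pos 21: AUC -> A; peptide=GQSKSYAA
pos 24: UUC -> P; peptide=GQSKSYAAP
pos 27: UAG -> STOP

Answer: GQSKSYAAP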